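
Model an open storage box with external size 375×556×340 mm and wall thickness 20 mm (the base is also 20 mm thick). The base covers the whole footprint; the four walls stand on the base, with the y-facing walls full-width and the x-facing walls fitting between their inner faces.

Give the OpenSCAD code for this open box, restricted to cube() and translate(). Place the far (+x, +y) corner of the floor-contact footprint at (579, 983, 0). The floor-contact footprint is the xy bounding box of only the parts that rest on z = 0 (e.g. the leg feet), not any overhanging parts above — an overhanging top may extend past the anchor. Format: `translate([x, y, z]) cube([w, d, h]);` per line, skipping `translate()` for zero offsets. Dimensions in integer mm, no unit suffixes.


translate([204, 427, 0]) cube([375, 556, 20]);
translate([204, 427, 20]) cube([375, 20, 320]);
translate([204, 963, 20]) cube([375, 20, 320]);
translate([204, 447, 20]) cube([20, 516, 320]);
translate([559, 447, 20]) cube([20, 516, 320]);


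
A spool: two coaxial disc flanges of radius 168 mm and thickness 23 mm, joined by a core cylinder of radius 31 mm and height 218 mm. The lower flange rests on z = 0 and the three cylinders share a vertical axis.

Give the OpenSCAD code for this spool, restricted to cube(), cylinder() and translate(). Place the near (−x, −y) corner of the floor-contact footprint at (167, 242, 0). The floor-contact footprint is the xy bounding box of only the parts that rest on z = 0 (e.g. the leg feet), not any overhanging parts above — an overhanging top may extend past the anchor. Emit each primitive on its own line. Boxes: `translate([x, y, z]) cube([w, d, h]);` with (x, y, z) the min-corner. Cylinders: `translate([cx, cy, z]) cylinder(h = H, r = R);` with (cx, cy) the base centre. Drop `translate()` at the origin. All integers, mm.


translate([335, 410, 0]) cylinder(h = 23, r = 168);
translate([335, 410, 23]) cylinder(h = 218, r = 31);
translate([335, 410, 241]) cylinder(h = 23, r = 168);


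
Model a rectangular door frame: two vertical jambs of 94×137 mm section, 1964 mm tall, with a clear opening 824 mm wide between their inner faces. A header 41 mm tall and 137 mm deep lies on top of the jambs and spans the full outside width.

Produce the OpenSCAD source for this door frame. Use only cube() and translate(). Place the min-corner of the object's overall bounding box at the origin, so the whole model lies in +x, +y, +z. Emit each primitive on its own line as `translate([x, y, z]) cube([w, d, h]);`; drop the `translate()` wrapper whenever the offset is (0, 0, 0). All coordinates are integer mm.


cube([94, 137, 1964]);
translate([918, 0, 0]) cube([94, 137, 1964]);
translate([0, 0, 1964]) cube([1012, 137, 41]);


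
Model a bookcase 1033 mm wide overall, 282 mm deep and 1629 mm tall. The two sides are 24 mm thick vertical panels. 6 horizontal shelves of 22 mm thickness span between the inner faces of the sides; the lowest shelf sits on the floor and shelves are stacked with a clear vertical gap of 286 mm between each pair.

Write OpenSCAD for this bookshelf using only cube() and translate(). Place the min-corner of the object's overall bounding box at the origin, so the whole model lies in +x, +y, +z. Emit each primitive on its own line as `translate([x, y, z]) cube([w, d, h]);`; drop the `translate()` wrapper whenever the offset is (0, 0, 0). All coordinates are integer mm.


cube([24, 282, 1629]);
translate([1009, 0, 0]) cube([24, 282, 1629]);
translate([24, 0, 0]) cube([985, 282, 22]);
translate([24, 0, 308]) cube([985, 282, 22]);
translate([24, 0, 616]) cube([985, 282, 22]);
translate([24, 0, 924]) cube([985, 282, 22]);
translate([24, 0, 1232]) cube([985, 282, 22]);
translate([24, 0, 1540]) cube([985, 282, 22]);


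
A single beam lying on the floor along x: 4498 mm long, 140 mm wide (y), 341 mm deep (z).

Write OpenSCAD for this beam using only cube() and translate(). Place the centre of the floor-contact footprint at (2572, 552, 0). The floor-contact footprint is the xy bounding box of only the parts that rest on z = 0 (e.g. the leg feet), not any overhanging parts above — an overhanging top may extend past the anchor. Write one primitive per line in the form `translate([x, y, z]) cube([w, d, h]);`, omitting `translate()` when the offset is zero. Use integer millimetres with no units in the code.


translate([323, 482, 0]) cube([4498, 140, 341]);


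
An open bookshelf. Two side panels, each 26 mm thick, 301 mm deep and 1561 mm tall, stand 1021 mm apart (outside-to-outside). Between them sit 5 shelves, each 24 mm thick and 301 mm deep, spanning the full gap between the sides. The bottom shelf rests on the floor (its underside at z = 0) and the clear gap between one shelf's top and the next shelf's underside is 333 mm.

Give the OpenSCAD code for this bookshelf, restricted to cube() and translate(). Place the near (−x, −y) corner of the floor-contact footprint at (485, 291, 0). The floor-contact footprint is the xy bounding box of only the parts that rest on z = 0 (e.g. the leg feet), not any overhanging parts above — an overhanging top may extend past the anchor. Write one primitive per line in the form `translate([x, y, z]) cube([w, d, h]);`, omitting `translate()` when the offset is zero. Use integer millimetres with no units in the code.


translate([485, 291, 0]) cube([26, 301, 1561]);
translate([1480, 291, 0]) cube([26, 301, 1561]);
translate([511, 291, 0]) cube([969, 301, 24]);
translate([511, 291, 357]) cube([969, 301, 24]);
translate([511, 291, 714]) cube([969, 301, 24]);
translate([511, 291, 1071]) cube([969, 301, 24]);
translate([511, 291, 1428]) cube([969, 301, 24]);


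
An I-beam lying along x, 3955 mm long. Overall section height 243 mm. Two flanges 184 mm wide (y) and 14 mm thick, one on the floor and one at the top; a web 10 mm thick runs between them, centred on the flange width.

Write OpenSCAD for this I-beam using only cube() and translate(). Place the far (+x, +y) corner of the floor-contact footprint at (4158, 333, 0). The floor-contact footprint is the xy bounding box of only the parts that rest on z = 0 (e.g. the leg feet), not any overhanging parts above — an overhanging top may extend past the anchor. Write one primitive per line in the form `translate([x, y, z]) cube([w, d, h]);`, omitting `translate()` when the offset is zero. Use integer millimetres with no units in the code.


translate([203, 149, 0]) cube([3955, 184, 14]);
translate([203, 236, 14]) cube([3955, 10, 215]);
translate([203, 149, 229]) cube([3955, 184, 14]);


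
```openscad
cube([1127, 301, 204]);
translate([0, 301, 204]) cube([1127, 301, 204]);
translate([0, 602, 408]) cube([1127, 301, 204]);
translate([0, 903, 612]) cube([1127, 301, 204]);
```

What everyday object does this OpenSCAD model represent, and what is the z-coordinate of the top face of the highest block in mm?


A staircase. The total rise is 816 mm.

4 identical blocks, each offset up and back from the previous — a staircase. Each step is 204 mm tall and there are 4 of them, so the total rise is 4 × 204 = 816 mm.


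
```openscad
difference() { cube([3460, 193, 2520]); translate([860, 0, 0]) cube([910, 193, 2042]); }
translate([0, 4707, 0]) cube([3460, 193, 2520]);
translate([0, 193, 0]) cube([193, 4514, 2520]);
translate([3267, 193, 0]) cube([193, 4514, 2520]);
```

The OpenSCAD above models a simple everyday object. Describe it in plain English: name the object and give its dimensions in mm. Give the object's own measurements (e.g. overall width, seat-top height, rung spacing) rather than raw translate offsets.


A single room: four walls, each 2520 mm tall and 193 mm thick, enclosing an outside footprint 3460×4900 mm (x × y), no floor or roof. The front and back walls (−y and +y sides) run the full x-width; the side walls fit between their inner faces. A door opening 910 mm wide and 2042 mm tall is cut through the front wall from the floor up, its −x edge 860 mm from the wall's −x end.


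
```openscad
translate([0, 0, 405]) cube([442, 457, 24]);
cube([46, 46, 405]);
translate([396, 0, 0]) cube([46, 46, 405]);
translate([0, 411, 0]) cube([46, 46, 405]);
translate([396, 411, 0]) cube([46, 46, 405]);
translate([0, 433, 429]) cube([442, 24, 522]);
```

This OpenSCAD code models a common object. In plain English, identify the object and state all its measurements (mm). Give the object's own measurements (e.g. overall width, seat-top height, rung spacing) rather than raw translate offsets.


A chair. The seat is a 442×457×24 mm slab with its top at z = 429 mm, on four 46×46 mm corner legs (flush with the seat edges, standing on z = 0). A flat backrest 24 mm thick, 522 mm tall, spans the full seat width and rises from the seat top along its +y edge, rear face flush with the rear of the seat.


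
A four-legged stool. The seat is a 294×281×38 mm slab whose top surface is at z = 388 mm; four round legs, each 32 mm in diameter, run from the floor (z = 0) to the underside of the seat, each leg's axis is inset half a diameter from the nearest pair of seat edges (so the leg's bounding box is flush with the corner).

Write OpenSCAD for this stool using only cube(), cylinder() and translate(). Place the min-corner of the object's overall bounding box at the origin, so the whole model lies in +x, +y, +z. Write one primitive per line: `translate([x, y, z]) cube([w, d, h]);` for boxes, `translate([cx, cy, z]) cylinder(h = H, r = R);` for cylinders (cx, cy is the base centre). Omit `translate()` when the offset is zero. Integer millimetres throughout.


// leg_h = 388 - 38 = 350
translate([0, 0, 350]) cube([294, 281, 38]);
translate([16, 16, 0]) cylinder(h = 350, r = 16);
translate([278, 16, 0]) cylinder(h = 350, r = 16);
translate([16, 265, 0]) cylinder(h = 350, r = 16);
translate([278, 265, 0]) cylinder(h = 350, r = 16);


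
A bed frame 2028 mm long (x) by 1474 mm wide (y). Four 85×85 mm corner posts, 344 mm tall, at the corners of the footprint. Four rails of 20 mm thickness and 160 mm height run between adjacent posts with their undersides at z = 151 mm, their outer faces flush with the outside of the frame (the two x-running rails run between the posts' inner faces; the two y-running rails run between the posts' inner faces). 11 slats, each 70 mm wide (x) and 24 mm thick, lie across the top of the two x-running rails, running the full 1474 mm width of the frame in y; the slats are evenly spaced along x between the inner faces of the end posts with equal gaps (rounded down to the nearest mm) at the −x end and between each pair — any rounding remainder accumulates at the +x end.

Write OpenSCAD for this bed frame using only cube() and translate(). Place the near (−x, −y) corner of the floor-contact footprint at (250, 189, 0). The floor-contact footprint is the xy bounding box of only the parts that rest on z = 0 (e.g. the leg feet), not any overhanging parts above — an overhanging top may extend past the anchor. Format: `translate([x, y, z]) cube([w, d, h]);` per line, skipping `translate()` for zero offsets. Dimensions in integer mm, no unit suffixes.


translate([250, 189, 0]) cube([85, 85, 344]);
translate([250, 1578, 0]) cube([85, 85, 344]);
translate([2193, 189, 0]) cube([85, 85, 344]);
translate([2193, 1578, 0]) cube([85, 85, 344]);
translate([335, 189, 151]) cube([1858, 20, 160]);
translate([335, 1643, 151]) cube([1858, 20, 160]);
translate([250, 274, 151]) cube([20, 1304, 160]);
translate([2258, 274, 151]) cube([20, 1304, 160]);
translate([425, 189, 311]) cube([70, 1474, 24]);
translate([585, 189, 311]) cube([70, 1474, 24]);
translate([745, 189, 311]) cube([70, 1474, 24]);
translate([905, 189, 311]) cube([70, 1474, 24]);
translate([1065, 189, 311]) cube([70, 1474, 24]);
translate([1225, 189, 311]) cube([70, 1474, 24]);
translate([1385, 189, 311]) cube([70, 1474, 24]);
translate([1545, 189, 311]) cube([70, 1474, 24]);
translate([1705, 189, 311]) cube([70, 1474, 24]);
translate([1865, 189, 311]) cube([70, 1474, 24]);
translate([2025, 189, 311]) cube([70, 1474, 24]);


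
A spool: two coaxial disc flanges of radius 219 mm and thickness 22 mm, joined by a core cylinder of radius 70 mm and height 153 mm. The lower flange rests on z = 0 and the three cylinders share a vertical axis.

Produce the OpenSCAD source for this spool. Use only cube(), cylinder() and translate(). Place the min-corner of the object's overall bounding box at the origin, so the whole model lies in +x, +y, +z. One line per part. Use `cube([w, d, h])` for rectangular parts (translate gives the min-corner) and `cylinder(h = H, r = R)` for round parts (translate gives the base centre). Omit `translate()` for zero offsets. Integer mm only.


translate([219, 219, 0]) cylinder(h = 22, r = 219);
translate([219, 219, 22]) cylinder(h = 153, r = 70);
translate([219, 219, 175]) cylinder(h = 22, r = 219);


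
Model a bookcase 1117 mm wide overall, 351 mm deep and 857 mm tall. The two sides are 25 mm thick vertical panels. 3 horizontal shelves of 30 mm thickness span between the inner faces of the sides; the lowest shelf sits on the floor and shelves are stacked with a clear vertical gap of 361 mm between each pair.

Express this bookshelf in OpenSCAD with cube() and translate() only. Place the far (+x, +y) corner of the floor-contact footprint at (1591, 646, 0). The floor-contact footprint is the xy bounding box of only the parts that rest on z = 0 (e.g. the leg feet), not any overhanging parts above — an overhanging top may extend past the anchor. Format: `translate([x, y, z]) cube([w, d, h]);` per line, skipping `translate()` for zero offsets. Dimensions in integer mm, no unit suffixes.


translate([474, 295, 0]) cube([25, 351, 857]);
translate([1566, 295, 0]) cube([25, 351, 857]);
translate([499, 295, 0]) cube([1067, 351, 30]);
translate([499, 295, 391]) cube([1067, 351, 30]);
translate([499, 295, 782]) cube([1067, 351, 30]);


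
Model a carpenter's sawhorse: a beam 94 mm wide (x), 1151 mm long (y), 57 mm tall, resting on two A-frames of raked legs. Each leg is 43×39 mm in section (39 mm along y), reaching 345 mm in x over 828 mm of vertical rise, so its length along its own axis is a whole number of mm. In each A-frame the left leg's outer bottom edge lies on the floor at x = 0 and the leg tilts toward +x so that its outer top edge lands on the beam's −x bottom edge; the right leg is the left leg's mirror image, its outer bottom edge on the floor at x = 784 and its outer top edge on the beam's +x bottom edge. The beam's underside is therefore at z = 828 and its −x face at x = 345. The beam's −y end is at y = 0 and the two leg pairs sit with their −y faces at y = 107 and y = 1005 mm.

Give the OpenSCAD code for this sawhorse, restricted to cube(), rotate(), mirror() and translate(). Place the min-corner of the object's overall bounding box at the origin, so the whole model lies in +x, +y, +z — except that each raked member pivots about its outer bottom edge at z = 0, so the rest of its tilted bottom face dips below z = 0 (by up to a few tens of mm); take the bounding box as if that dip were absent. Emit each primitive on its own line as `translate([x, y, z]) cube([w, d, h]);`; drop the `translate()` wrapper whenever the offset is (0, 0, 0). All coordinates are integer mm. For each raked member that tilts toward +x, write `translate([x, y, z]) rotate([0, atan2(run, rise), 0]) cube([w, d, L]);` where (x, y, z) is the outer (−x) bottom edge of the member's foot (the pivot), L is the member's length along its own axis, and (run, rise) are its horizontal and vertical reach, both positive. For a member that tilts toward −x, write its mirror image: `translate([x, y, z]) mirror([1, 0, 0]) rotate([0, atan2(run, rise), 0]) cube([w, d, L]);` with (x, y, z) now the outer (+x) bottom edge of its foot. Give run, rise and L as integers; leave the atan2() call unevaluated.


// leg length = √(345² + 828²) = 897
// right-leg outer foot x = 2·345 + 94 = 784
// beam min-corner = (345, 0, 828)
translate([345, 0, 828]) cube([94, 1151, 57]);
translate([0, 107, 0]) rotate([0, atan2(345, 828), 0]) cube([43, 39, 897]);
translate([784, 107, 0]) mirror([1, 0, 0]) rotate([0, atan2(345, 828), 0]) cube([43, 39, 897]);
translate([0, 1005, 0]) rotate([0, atan2(345, 828), 0]) cube([43, 39, 897]);
translate([784, 1005, 0]) mirror([1, 0, 0]) rotate([0, atan2(345, 828), 0]) cube([43, 39, 897]);


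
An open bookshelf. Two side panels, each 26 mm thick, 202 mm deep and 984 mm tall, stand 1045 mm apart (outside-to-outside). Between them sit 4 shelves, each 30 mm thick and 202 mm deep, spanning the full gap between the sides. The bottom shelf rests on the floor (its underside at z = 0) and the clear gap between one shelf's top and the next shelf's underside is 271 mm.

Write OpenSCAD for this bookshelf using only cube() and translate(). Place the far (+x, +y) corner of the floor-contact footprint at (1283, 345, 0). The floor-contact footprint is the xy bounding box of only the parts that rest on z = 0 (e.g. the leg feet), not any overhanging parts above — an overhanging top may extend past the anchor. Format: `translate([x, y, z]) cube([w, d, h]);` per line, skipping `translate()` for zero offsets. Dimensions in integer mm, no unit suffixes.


translate([238, 143, 0]) cube([26, 202, 984]);
translate([1257, 143, 0]) cube([26, 202, 984]);
translate([264, 143, 0]) cube([993, 202, 30]);
translate([264, 143, 301]) cube([993, 202, 30]);
translate([264, 143, 602]) cube([993, 202, 30]);
translate([264, 143, 903]) cube([993, 202, 30]);


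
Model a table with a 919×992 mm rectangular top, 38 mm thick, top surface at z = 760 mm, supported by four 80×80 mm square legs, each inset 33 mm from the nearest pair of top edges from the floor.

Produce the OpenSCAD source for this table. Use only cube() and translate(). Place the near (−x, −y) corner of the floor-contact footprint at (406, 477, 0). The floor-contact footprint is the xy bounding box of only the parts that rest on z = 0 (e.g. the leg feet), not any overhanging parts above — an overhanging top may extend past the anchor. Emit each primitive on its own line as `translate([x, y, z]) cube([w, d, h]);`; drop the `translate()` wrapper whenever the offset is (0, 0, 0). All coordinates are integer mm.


translate([373, 444, 722]) cube([919, 992, 38]);
translate([406, 477, 0]) cube([80, 80, 722]);
translate([1179, 477, 0]) cube([80, 80, 722]);
translate([406, 1323, 0]) cube([80, 80, 722]);
translate([1179, 1323, 0]) cube([80, 80, 722]);


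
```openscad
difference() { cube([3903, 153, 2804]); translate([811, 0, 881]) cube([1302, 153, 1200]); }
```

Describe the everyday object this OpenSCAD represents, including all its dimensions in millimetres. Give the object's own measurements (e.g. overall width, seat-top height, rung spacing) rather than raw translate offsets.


A wall 3903 mm long (x), 153 mm thick (y), 2804 mm tall, with a rectangular window opening cut through it. The opening is 1302 mm wide and 1200 mm tall; its sill is at z = 881 mm and its near (−x) edge is 811 mm from the wall's −x end. The opening passes through the full wall thickness.


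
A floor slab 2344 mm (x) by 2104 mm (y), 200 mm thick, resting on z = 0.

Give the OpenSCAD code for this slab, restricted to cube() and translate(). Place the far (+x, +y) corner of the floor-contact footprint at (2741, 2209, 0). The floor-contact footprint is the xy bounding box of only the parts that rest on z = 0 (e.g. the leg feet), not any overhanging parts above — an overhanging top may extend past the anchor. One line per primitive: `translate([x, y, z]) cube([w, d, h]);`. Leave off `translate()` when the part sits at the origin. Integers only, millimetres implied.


translate([397, 105, 0]) cube([2344, 2104, 200]);


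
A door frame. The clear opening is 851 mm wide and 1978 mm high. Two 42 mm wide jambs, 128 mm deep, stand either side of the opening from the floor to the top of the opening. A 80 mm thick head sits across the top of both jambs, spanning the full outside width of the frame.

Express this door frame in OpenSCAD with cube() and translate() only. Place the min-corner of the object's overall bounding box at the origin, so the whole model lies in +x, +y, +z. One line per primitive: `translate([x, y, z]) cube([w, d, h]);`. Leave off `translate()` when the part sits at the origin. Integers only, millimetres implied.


cube([42, 128, 1978]);
translate([893, 0, 0]) cube([42, 128, 1978]);
translate([0, 0, 1978]) cube([935, 128, 80]);


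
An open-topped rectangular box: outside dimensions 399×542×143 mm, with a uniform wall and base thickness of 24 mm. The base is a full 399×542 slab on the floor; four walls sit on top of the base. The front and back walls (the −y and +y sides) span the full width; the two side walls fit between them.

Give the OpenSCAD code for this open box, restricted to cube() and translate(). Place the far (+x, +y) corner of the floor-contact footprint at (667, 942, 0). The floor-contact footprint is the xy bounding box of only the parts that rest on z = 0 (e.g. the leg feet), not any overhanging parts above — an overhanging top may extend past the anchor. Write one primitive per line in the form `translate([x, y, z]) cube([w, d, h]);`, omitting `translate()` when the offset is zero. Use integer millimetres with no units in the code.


translate([268, 400, 0]) cube([399, 542, 24]);
translate([268, 400, 24]) cube([399, 24, 119]);
translate([268, 918, 24]) cube([399, 24, 119]);
translate([268, 424, 24]) cube([24, 494, 119]);
translate([643, 424, 24]) cube([24, 494, 119]);


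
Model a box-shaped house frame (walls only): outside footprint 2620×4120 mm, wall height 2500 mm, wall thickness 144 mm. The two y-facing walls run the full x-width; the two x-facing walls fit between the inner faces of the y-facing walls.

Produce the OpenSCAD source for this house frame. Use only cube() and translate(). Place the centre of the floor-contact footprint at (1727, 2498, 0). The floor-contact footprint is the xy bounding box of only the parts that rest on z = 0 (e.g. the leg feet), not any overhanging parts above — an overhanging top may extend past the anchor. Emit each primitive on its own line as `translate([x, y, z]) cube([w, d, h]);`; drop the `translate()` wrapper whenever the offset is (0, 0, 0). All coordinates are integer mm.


translate([417, 438, 0]) cube([2620, 144, 2500]);
translate([417, 4414, 0]) cube([2620, 144, 2500]);
translate([417, 582, 0]) cube([144, 3832, 2500]);
translate([2893, 582, 0]) cube([144, 3832, 2500]);


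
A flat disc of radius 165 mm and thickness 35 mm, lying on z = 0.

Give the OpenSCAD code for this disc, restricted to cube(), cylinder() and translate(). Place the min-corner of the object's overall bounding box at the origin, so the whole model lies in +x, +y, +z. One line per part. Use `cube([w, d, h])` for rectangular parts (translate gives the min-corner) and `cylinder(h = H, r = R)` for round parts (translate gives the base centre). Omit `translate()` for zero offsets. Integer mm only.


translate([165, 165, 0]) cylinder(h = 35, r = 165);


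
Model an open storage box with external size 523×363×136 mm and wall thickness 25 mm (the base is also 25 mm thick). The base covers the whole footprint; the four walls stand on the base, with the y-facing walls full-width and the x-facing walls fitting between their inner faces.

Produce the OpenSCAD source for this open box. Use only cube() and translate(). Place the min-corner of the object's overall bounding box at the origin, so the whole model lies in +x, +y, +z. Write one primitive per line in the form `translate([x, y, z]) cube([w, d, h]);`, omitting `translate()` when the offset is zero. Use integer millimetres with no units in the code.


cube([523, 363, 25]);
translate([0, 0, 25]) cube([523, 25, 111]);
translate([0, 338, 25]) cube([523, 25, 111]);
translate([0, 25, 25]) cube([25, 313, 111]);
translate([498, 25, 25]) cube([25, 313, 111]);


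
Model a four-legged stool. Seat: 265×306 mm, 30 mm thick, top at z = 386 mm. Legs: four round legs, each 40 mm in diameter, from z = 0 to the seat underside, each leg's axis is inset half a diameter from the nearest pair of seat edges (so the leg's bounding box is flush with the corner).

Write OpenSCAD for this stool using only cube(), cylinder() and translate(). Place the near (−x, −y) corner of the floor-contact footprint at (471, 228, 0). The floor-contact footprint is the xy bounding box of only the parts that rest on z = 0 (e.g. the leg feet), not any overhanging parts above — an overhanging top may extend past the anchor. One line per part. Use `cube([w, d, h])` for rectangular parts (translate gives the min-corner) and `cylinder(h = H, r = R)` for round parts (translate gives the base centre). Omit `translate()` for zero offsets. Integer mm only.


translate([471, 228, 356]) cube([265, 306, 30]);
translate([491, 248, 0]) cylinder(h = 356, r = 20);
translate([716, 248, 0]) cylinder(h = 356, r = 20);
translate([491, 514, 0]) cylinder(h = 356, r = 20);
translate([716, 514, 0]) cylinder(h = 356, r = 20);


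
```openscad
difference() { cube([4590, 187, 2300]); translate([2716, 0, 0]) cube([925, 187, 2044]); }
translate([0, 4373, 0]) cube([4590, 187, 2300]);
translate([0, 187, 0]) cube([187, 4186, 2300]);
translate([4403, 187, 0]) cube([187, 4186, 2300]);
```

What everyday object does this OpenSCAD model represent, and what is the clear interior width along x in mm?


A single room. The interior width is 4216 mm.

Four walls enclosing a rectangle with a door in the front wall — a room. Outside width 4590 minus two 187 mm walls gives 4216 mm.


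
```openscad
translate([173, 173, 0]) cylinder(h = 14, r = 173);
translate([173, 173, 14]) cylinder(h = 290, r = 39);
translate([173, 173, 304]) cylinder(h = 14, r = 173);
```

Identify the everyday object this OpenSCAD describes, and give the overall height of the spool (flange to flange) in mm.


A spool. The overall height is 318 mm.

Three coaxial cylinders, large–small–large — a spool. Two 14 mm flanges and a 290 mm core give 14 + 290 + 14 = 318 mm.


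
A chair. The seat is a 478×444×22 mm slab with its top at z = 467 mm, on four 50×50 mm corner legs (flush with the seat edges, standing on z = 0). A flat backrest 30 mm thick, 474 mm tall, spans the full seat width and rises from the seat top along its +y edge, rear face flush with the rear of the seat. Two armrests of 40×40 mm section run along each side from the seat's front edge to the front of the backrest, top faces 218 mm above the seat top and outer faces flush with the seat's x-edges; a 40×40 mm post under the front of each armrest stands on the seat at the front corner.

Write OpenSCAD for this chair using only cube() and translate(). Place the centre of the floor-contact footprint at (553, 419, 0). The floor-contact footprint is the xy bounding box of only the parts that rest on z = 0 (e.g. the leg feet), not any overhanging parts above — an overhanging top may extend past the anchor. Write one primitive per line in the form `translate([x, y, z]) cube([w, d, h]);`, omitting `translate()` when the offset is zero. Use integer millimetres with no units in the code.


translate([314, 197, 445]) cube([478, 444, 22]);
translate([314, 197, 0]) cube([50, 50, 445]);
translate([742, 197, 0]) cube([50, 50, 445]);
translate([314, 591, 0]) cube([50, 50, 445]);
translate([742, 591, 0]) cube([50, 50, 445]);
translate([314, 611, 467]) cube([478, 30, 474]);
translate([314, 197, 645]) cube([40, 414, 40]);
translate([752, 197, 645]) cube([40, 414, 40]);
translate([314, 197, 467]) cube([40, 40, 178]);
translate([752, 197, 467]) cube([40, 40, 178]);


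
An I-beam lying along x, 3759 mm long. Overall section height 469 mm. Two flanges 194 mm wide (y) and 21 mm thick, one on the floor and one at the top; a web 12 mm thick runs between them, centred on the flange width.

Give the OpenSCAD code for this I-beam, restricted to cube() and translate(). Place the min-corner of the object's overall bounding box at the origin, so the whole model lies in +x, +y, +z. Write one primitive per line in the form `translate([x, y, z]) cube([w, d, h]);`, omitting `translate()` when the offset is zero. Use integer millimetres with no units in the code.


cube([3759, 194, 21]);
translate([0, 91, 21]) cube([3759, 12, 427]);
translate([0, 0, 448]) cube([3759, 194, 21]);


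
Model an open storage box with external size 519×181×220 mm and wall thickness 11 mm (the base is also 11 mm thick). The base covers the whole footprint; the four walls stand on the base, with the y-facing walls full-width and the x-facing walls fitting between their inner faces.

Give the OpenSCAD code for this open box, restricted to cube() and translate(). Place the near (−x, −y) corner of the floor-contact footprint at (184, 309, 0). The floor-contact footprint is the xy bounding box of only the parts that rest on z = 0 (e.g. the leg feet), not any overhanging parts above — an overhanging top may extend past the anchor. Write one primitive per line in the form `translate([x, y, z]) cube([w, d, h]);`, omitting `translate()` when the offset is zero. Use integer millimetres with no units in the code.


translate([184, 309, 0]) cube([519, 181, 11]);
translate([184, 309, 11]) cube([519, 11, 209]);
translate([184, 479, 11]) cube([519, 11, 209]);
translate([184, 320, 11]) cube([11, 159, 209]);
translate([692, 320, 11]) cube([11, 159, 209]);


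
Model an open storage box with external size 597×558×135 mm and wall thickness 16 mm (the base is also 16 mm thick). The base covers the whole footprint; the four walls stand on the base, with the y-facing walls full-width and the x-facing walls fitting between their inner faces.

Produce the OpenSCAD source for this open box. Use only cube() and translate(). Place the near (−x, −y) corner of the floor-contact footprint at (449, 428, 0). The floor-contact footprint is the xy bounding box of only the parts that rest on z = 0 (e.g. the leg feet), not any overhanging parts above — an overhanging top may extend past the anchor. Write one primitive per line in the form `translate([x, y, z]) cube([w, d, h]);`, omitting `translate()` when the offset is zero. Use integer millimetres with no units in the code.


translate([449, 428, 0]) cube([597, 558, 16]);
translate([449, 428, 16]) cube([597, 16, 119]);
translate([449, 970, 16]) cube([597, 16, 119]);
translate([449, 444, 16]) cube([16, 526, 119]);
translate([1030, 444, 16]) cube([16, 526, 119]);


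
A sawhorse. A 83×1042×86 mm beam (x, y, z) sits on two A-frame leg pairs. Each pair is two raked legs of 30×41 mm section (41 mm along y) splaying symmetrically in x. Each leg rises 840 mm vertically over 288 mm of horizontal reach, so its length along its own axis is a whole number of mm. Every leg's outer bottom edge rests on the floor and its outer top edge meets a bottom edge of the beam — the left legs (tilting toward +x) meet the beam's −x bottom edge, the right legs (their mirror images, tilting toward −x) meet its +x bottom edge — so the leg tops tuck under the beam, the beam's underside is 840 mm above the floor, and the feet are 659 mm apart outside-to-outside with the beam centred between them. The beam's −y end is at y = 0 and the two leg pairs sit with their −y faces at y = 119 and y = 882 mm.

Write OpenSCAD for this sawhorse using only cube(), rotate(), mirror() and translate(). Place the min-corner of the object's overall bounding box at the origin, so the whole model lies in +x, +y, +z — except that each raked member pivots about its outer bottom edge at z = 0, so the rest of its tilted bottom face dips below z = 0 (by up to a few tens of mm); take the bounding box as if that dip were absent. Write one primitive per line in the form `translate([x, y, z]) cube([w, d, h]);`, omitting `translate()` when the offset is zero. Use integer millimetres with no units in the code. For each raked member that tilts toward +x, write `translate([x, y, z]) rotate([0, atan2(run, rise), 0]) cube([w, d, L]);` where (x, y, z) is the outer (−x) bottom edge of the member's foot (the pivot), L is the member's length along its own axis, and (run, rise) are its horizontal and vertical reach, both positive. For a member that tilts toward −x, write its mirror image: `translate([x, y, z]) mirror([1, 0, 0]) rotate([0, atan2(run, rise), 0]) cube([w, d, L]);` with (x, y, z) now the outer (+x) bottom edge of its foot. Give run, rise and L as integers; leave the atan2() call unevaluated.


translate([288, 0, 840]) cube([83, 1042, 86]);
translate([0, 119, 0]) rotate([0, atan2(288, 840), 0]) cube([30, 41, 888]);
translate([659, 119, 0]) mirror([1, 0, 0]) rotate([0, atan2(288, 840), 0]) cube([30, 41, 888]);
translate([0, 882, 0]) rotate([0, atan2(288, 840), 0]) cube([30, 41, 888]);
translate([659, 882, 0]) mirror([1, 0, 0]) rotate([0, atan2(288, 840), 0]) cube([30, 41, 888]);


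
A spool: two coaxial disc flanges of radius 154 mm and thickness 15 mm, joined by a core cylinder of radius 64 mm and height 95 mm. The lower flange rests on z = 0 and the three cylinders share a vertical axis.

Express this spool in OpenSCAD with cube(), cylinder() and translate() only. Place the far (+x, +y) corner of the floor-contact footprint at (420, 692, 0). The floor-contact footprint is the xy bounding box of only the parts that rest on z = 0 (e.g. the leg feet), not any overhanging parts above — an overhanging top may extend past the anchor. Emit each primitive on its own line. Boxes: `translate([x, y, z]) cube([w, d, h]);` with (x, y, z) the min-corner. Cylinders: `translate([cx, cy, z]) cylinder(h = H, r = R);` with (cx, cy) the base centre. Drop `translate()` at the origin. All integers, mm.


translate([266, 538, 0]) cylinder(h = 15, r = 154);
translate([266, 538, 15]) cylinder(h = 95, r = 64);
translate([266, 538, 110]) cylinder(h = 15, r = 154);


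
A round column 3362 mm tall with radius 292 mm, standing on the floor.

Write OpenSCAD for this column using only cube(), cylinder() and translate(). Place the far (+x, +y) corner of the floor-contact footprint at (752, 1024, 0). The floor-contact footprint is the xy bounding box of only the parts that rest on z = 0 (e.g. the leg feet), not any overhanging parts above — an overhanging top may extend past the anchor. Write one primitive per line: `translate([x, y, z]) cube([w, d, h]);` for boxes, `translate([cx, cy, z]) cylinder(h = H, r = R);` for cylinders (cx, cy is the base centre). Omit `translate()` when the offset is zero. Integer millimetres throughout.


translate([460, 732, 0]) cylinder(h = 3362, r = 292);


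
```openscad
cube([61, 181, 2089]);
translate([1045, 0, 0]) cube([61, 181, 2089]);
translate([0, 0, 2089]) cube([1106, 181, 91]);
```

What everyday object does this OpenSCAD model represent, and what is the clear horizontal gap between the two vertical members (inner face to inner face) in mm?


A door frame. The clear opening width is 984 mm.

Two 2089 mm tall posts with a header on top — a door frame. The left jamb is 61 mm wide at x = 0; the right jamb starts at x = 1045. The clear opening is 1045 − 61 = 984 mm.


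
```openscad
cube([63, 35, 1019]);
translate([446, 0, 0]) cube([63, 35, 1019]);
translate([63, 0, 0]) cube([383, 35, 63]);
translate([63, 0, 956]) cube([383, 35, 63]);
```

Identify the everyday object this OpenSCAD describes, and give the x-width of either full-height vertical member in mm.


A picture frame. The border width is 63 mm.

Four thin pieces enclosing a rectangular opening — a picture frame. The two full-height stiles are 1019 mm tall; the top rail sits at z = 956 and is 63 mm tall, so the border above the opening is 1019 − 956 = 63 mm, matching the stile x-width.


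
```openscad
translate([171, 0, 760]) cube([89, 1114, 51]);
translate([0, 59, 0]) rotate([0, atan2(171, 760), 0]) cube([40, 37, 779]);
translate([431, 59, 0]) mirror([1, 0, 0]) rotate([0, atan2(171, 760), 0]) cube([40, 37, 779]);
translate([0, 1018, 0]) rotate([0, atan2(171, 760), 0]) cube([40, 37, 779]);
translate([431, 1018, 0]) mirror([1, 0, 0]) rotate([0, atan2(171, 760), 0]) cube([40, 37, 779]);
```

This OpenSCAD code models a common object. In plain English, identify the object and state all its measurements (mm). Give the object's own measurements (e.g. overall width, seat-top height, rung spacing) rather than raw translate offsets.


A sawhorse. A 89×1114×51 mm beam (x, y, z) sits on two A-frame leg pairs. Each pair is two raked legs of 40×37 mm section (37 mm along y) splaying symmetrically in x. Each leg rises 760 mm vertically over 171 mm of horizontal reach and is 779 mm long along its own axis. Every leg's outer bottom edge rests on the floor and its outer top edge meets a bottom edge of the beam — the left legs (tilting toward +x) meet the beam's −x bottom edge, the right legs (their mirror images, tilting toward −x) meet its +x bottom edge — so the leg tops tuck under the beam, the beam's underside is 760 mm above the floor, and the feet are 431 mm apart outside-to-outside with the beam centred between them. The two leg pairs are set in 59 mm from either end of the beam.


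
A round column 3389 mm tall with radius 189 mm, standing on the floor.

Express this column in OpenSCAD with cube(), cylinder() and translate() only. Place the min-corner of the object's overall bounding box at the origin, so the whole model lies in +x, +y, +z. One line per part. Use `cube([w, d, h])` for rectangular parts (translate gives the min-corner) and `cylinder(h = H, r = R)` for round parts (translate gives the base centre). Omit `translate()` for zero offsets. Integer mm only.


translate([189, 189, 0]) cylinder(h = 3389, r = 189);


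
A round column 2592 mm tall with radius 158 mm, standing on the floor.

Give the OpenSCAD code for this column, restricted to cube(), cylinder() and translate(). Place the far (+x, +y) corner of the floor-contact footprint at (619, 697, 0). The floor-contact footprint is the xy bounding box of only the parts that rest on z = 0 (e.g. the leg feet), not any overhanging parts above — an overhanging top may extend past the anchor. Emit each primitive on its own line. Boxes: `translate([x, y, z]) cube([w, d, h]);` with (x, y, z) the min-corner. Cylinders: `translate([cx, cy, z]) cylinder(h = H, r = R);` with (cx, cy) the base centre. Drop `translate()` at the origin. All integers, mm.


translate([461, 539, 0]) cylinder(h = 2592, r = 158);


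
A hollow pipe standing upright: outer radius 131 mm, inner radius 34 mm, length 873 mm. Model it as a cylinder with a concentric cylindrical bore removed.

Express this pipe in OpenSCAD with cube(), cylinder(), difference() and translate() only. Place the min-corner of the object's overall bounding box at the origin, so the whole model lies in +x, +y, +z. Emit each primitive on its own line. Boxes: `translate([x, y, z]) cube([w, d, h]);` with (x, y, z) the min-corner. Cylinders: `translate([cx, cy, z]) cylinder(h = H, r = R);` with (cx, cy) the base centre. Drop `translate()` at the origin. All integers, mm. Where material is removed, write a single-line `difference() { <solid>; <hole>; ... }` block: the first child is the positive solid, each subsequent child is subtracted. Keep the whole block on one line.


difference() { translate([131, 131, 0]) cylinder(h = 873, r = 131); translate([131, 131, 0]) cylinder(h = 873, r = 34); }


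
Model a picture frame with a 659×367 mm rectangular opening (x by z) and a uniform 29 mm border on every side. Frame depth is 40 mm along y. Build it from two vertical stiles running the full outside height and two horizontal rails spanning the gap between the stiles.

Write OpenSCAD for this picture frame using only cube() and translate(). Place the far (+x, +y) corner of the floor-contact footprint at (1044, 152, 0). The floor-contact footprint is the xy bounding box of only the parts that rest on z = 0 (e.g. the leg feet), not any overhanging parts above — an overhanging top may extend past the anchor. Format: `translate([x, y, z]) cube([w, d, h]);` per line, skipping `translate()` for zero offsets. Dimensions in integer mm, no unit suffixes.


translate([327, 112, 0]) cube([29, 40, 425]);
translate([1015, 112, 0]) cube([29, 40, 425]);
translate([356, 112, 0]) cube([659, 40, 29]);
translate([356, 112, 396]) cube([659, 40, 29]);
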